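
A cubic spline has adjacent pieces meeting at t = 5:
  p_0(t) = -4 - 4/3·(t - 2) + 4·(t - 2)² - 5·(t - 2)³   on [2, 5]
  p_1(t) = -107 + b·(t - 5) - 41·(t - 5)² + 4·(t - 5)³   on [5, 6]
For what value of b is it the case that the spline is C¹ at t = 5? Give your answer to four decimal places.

-112.3333

p_0'(t) = -4/3 + 8·(t - 2) - 15·(t - 2)², so p_0'(5) = -337/3. On the right, p_1'(5) = b, so b = -337/3.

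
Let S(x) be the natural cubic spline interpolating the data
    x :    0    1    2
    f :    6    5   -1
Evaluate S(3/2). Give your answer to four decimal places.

Let m_i = S''(x_i). Step sizes h_i = 1, 1; slopes of the chords Δ_i = (y_(i+1) - y_i)/h_i = -1, -6.
  1·m_0 + 4·m_1 + 1·m_2 = 6(Δ_1 - Δ_0) = -30
Natural end conditions: m_0 = m_2 = 0.
Forward elimination and back-substitution give m_0 = 0, m_1 = -15/2, m_2 = 0.
On [1, 2], S(x) = 5 - 7/2·(x - 1) - 15/4·(x - 1)² + 5/4·(x - 1)³.
With (x - 1) = 1/2: S(3/2) = 79/32.

2.4688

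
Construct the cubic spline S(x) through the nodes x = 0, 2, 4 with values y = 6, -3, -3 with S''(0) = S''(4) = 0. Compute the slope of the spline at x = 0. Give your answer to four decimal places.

With σ_i denoting the second derivative at x_i, h_i = 2, 2, and Δ_i = (y_(i+1) − y_i)/h_i = -9/2, 0:
  2·σ_0 + 8·σ_1 + 2·σ_2 = 6(Δ_1 - Δ_0) = 27
Natural end conditions: σ_0 = σ_2 = 0.
Forward elimination and back-substitution give σ_0 = 0, σ_1 = 27/8, σ_2 = 0.
On [0, 2], S'(x) = b_0 + 2c_0·x + 3d_0·x² with b_0 = Δ_0 - h_0(2σ_0 + σ_1)/6 = -45/8, c_0 = σ_0/2 = 0, d_0 = (σ_1 - σ_0)/(6h_0) = 9/32. So S'(0) = -45/8.

-5.6250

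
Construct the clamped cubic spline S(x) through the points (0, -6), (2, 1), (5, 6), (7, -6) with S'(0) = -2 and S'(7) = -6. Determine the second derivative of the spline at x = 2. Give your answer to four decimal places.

Let M_i = S''(x_i). Step sizes h_i = 2, 3, 2; slopes of the chords Δ_i = (y_(i+1) - y_i)/h_i = 7/2, 5/3, -6.
  2·M_0 + 10·M_1 + 3·M_2 = 6(Δ_1 - Δ_0) = -11
  3·M_1 + 10·M_2 + 2·M_3 = 6(Δ_2 - Δ_1) = -46
Clamped end conditions give two more equations: 2h_0·M_0 + h_0·M_1 = 6(Δ_0 - S'(0)) = 33 and h_2·M_2 + 2h_2·M_3 = 6(S'(7) - Δ_2) = 0.
Forward elimination and back-substitution give M_0 = 865/96, M_1 = -73/48, M_2 = -221/48, M_3 = 221/96.

-1.5208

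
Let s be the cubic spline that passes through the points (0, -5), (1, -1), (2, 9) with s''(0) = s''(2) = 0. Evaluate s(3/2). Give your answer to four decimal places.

3.4375

With σ_i denoting the second derivative at x_i, h_i = 1, 1, and Δ_i = (y_(i+1) − y_i)/h_i = 4, 10:
  1·σ_0 + 4·σ_1 + 1·σ_2 = 6(Δ_1 - Δ_0) = 36
Natural end conditions: σ_0 = σ_2 = 0.
Hence σ_0 = 0, σ_1 = 9, σ_2 = 0.
On [1, 2], s(x) = -1 + 7·(x - 1) + 9/2·(x - 1)² - 3/2·(x - 1)³.
With (x - 1) = 1/2: s(3/2) = 55/16.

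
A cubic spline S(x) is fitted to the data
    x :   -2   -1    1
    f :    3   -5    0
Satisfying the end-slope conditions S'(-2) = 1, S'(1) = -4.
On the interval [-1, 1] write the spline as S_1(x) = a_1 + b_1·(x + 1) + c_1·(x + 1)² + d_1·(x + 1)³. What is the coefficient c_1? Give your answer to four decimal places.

Put m_i = S'' at the i-th knot. Here h = (1, 2) and Δ = (-8, 5/2), so the interior equations h_(i-1)·m_(i-1) + 2(h_(i-1)+h_i)·m_i + h_i·m_(i+1) = 6(Δ_i − Δ_(i-1)) read
  1·m_0 + 6·m_1 + 2·m_2 = 6(Δ_1 - Δ_0) = 63
Clamped end conditions give two more equations: 2h_0·m_0 + h_0·m_1 = 6(Δ_0 - S'(-2)) = -54 and h_1·m_1 + 2h_1·m_2 = 6(S'(1) - Δ_1) = -39.
Forward elimination and back-substitution give m_0 = -235/6, m_1 = 73/3, m_2 = -263/12.
On [-1, 1], with S_1(x) = a_1 + b_1·(x + 1) + c_1·(x + 1)² + d_1·(x + 1)³: c_1 = m_1/2 = 73/6, d_1 = (m_2 - m_1)/(6h_1) = -185/48, b_1 = Δ_1 - h_1(2m_1 + m_2)/6 = -77/12.

12.1667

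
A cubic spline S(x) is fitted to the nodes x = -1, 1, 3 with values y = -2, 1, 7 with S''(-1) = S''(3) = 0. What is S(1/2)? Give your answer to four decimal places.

With σ_i denoting the second derivative at x_i, h_i = 2, 2, and Δ_i = (y_(i+1) − y_i)/h_i = 3/2, 3:
  2·σ_0 + 8·σ_1 + 2·σ_2 = 6(Δ_1 - Δ_0) = 9
Natural end conditions: σ_0 = σ_2 = 0.
Hence σ_0 = 0, σ_1 = 9/8, σ_2 = 0.
On [-1, 1], S(x) = -2 + 9/8·(x + 1) + 0·(x + 1)² + 3/32·(x + 1)³.
With (x + 1) = 3/2: S(1/2) = 1/256.

0.0039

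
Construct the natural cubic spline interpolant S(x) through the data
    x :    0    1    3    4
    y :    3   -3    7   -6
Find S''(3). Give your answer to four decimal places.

Put M_i = S'' at the i-th knot. Here h = (1, 2, 1) and Δ = (-6, 5, -13), so the interior equations h_(i-1)·M_(i-1) + 2(h_(i-1)+h_i)·M_i + h_i·M_(i+1) = 6(Δ_i − Δ_(i-1)) read
  1·M_0 + 6·M_1 + 2·M_2 = 6(Δ_1 - Δ_0) = 66
  2·M_1 + 6·M_2 + 1·M_3 = 6(Δ_2 - Δ_1) = -108
Natural end conditions: M_0 = M_3 = 0.
Solving the tridiagonal system: M_0 = 0, M_1 = 153/8, M_2 = -195/8, M_3 = 0.

-24.3750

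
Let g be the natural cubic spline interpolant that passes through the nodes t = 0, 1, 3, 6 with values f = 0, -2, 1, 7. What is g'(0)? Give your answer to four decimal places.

Put m_i = g'' at the i-th knot. Here h = (1, 2, 3) and Δ = (-2, 3/2, 2), so the interior equations h_(i-1)·m_(i-1) + 2(h_(i-1)+h_i)·m_i + h_i·m_(i+1) = 6(Δ_i − Δ_(i-1)) read
  1·m_0 + 6·m_1 + 2·m_2 = 6(Δ_1 - Δ_0) = 21
  2·m_1 + 10·m_2 + 3·m_3 = 6(Δ_2 - Δ_1) = 3
Natural end conditions: m_0 = m_3 = 0.
Hence m_0 = 0, m_1 = 51/14, m_2 = -3/7, m_3 = 0.
On [0, 1], g'(t) = b_0 + 2c_0·t + 3d_0·t² with b_0 = Δ_0 - h_0(2m_0 + m_1)/6 = -73/28, c_0 = m_0/2 = 0, d_0 = (m_1 - m_0)/(6h_0) = 17/28. So g'(0) = -73/28.

-2.6071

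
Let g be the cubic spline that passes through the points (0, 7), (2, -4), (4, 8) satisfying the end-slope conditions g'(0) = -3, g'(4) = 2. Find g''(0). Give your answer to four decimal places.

-11.1250

With M_i denoting the second derivative at x_i, h_i = 2, 2, and Δ_i = (y_(i+1) − y_i)/h_i = -11/2, 6:
  2·M_0 + 8·M_1 + 2·M_2 = 6(Δ_1 - Δ_0) = 69
Clamped end conditions give two more equations: 2h_0·M_0 + h_0·M_1 = 6(Δ_0 - g'(0)) = -15 and h_1·M_1 + 2h_1·M_2 = 6(g'(4) - Δ_1) = -24.
Solving: M_0 = -89/8, M_1 = 59/4, M_2 = -107/8.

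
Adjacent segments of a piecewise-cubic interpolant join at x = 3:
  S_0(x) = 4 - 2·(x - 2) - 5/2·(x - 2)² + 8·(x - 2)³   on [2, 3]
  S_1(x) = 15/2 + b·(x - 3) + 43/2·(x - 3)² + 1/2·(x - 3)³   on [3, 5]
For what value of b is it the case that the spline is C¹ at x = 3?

17

S_0'(x) = -2 - 5·(x - 2) + 24·(x - 2)², so S_0'(3) = 17. On the right, S_1'(3) = b, so b = 17.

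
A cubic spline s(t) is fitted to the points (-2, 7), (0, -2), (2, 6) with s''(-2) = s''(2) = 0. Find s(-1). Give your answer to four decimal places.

Put m_i = s'' at the i-th knot. Here h = (2, 2) and Δ = (-9/2, 4), so the interior equations h_(i-1)·m_(i-1) + 2(h_(i-1)+h_i)·m_i + h_i·m_(i+1) = 6(Δ_i − Δ_(i-1)) read
  2·m_0 + 8·m_1 + 2·m_2 = 6(Δ_1 - Δ_0) = 51
Natural end conditions: m_0 = m_2 = 0.
Forward elimination and back-substitution give m_0 = 0, m_1 = 51/8, m_2 = 0.
On [-2, 0], s(t) = 7 - 53/8·(t + 2) + 0·(t + 2)² + 17/32·(t + 2)³.
With (t + 2) = 1: s(-1) = 29/32.

0.9063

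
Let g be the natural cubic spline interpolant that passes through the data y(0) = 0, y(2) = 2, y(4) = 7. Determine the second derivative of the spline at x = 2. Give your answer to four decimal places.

Write M_i for g''(x_i). With h_i = 2, 2 and divided differences Δ_i = 1, 5/2, the continuity of g' gives the tridiagonal system
  2·M_0 + 8·M_1 + 2·M_2 = 6(Δ_1 - Δ_0) = 9
Natural end conditions: M_0 = M_2 = 0.
Solving: M_0 = 0, M_1 = 9/8, M_2 = 0.

1.1250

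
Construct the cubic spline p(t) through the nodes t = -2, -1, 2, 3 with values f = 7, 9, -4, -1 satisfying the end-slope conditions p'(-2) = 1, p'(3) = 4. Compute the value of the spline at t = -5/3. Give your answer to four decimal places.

7.6502

Put M_i = p'' at the i-th knot. Here h = (1, 3, 1) and Δ = (2, -13/3, 3), so the interior equations h_(i-1)·M_(i-1) + 2(h_(i-1)+h_i)·M_i + h_i·M_(i+1) = 6(Δ_i − Δ_(i-1)) read
  1·M_0 + 8·M_1 + 3·M_2 = 6(Δ_1 - Δ_0) = -38
  3·M_1 + 8·M_2 + 1·M_3 = 6(Δ_2 - Δ_1) = 44
Clamped end conditions give two more equations: 2h_0·M_0 + h_0·M_1 = 6(Δ_0 - p'(-2)) = 6 and h_2·M_2 + 2h_2·M_3 = 6(p'(3) - Δ_2) = 6.
Hence M_0 = 68/9, M_1 = -82/9, M_2 = 82/9, M_3 = -14/9.
On [-2, -1], p(t) = 7 + 1·(t + 2) + 34/9·(t + 2)² - 25/9·(t + 2)³.
With (t + 2) = 1/3: p(-5/3) = 1859/243.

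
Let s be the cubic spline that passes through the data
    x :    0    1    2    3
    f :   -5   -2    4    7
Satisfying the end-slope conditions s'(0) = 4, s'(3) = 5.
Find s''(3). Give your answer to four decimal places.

Let M_i = s''(x_i). Step sizes h_i = 1, 1, 1; slopes of the chords Δ_i = (y_(i+1) - y_i)/h_i = 3, 6, 3.
  1·M_0 + 4·M_1 + 1·M_2 = 6(Δ_1 - Δ_0) = 18
  1·M_1 + 4·M_2 + 1·M_3 = 6(Δ_2 - Δ_1) = -18
Clamped end conditions give two more equations: 2h_0·M_0 + h_0·M_1 = 6(Δ_0 - s'(0)) = -6 and h_2·M_2 + 2h_2·M_3 = 6(s'(3) - Δ_2) = 12.
Solving: M_0 = -22/3, M_1 = 26/3, M_2 = -28/3, M_3 = 32/3.

10.6667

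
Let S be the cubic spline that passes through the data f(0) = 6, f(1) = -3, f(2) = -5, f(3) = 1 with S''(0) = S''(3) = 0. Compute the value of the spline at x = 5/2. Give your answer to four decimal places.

With M_i denoting the second derivative at x_i, h_i = 1, 1, 1, and Δ_i = (y_(i+1) − y_i)/h_i = -9, -2, 6:
  1·M_0 + 4·M_1 + 1·M_2 = 6(Δ_1 - Δ_0) = 42
  1·M_1 + 4·M_2 + 1·M_3 = 6(Δ_2 - Δ_1) = 48
Natural end conditions: M_0 = M_3 = 0.
Solving: M_0 = 0, M_1 = 8, M_2 = 10, M_3 = 0.
On [2, 3], S(x) = -5 + 8/3·(x - 2) + 5·(x - 2)² - 5/3·(x - 2)³.
With (x - 2) = 1/2: S(5/2) = -21/8.

-2.6250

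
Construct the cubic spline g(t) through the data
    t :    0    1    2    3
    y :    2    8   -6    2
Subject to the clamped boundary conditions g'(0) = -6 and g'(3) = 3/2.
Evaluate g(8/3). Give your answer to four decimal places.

-0.5926

Write σ_i for g''(x_i). With h_i = 1, 1, 1 and divided differences Δ_i = 6, -14, 8, the continuity of g' gives the tridiagonal system
  1·σ_0 + 4·σ_1 + 1·σ_2 = 6(Δ_1 - Δ_0) = -120
  1·σ_1 + 4·σ_2 + 1·σ_3 = 6(Δ_2 - Δ_1) = 132
Clamped end conditions give two more equations: 2h_0·σ_0 + h_0·σ_1 = 6(Δ_0 - g'(0)) = 72 and h_2·σ_2 + 2h_2·σ_3 = 6(g'(3) - Δ_2) = -39.
Solving: σ_0 = 67, σ_1 = -62, σ_2 = 61, σ_3 = -50.
On [2, 3], g(t) = -6 - 4·(t - 2) + 61/2·(t - 2)² - 37/2·(t - 2)³.
With (t - 2) = 2/3: g(8/3) = -16/27.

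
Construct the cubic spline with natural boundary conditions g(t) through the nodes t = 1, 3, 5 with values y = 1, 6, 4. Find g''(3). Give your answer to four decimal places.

Let σ_i = g''(x_i). Step sizes h_i = 2, 2; slopes of the chords Δ_i = (y_(i+1) - y_i)/h_i = 5/2, -1.
  2·σ_0 + 8·σ_1 + 2·σ_2 = 6(Δ_1 - Δ_0) = -21
Natural end conditions: σ_0 = σ_2 = 0.
Hence σ_0 = 0, σ_1 = -21/8, σ_2 = 0.

-2.6250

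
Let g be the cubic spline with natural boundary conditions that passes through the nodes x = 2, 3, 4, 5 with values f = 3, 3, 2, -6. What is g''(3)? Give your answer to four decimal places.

1.2000

Let σ_i = g''(x_i). Step sizes h_i = 1, 1, 1; slopes of the chords Δ_i = (y_(i+1) - y_i)/h_i = 0, -1, -8.
  1·σ_0 + 4·σ_1 + 1·σ_2 = 6(Δ_1 - Δ_0) = -6
  1·σ_1 + 4·σ_2 + 1·σ_3 = 6(Δ_2 - Δ_1) = -42
Natural end conditions: σ_0 = σ_3 = 0.
Solving: σ_0 = 0, σ_1 = 6/5, σ_2 = -54/5, σ_3 = 0.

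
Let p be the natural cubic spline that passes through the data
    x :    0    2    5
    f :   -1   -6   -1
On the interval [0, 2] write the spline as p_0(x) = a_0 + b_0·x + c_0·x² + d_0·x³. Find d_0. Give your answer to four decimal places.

With m_i denoting the second derivative at x_i, h_i = 2, 3, and Δ_i = (y_(i+1) − y_i)/h_i = -5/2, 5/3:
  2·m_0 + 10·m_1 + 3·m_2 = 6(Δ_1 - Δ_0) = 25
Natural end conditions: m_0 = m_2 = 0.
Solving: m_0 = 0, m_1 = 5/2, m_2 = 0.
On [0, 2], with p_0(x) = a_0 + b_0·x + c_0·x² + d_0·x³: c_0 = m_0/2 = 0, d_0 = (m_1 - m_0)/(6h_0) = 5/24, b_0 = Δ_0 - h_0(2m_0 + m_1)/6 = -10/3.

0.2083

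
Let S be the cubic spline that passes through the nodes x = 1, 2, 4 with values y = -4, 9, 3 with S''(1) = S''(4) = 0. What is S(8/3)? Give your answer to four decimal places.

With M_i denoting the second derivative at x_i, h_i = 1, 2, and Δ_i = (y_(i+1) − y_i)/h_i = 13, -3:
  1·M_0 + 6·M_1 + 2·M_2 = 6(Δ_1 - Δ_0) = -96
Natural end conditions: M_0 = M_2 = 0.
Hence M_0 = 0, M_1 = -16, M_2 = 0.
On [2, 4], S(x) = 9 + 23/3·(x - 2) - 8·(x - 2)² + 4/3·(x - 2)³.
With (x - 2) = 2/3: S(8/3) = 887/81.

10.9506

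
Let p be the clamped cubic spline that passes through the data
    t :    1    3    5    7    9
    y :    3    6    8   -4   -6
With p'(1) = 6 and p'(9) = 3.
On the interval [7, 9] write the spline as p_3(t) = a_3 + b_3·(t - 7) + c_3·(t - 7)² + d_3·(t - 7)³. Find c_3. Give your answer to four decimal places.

Write σ_i for p''(x_i). With h_i = 2, 2, 2, 2 and divided differences Δ_i = 3/2, 1, -6, -1, the continuity of p' gives the tridiagonal system
  2·σ_0 + 8·σ_1 + 2·σ_2 = 6(Δ_1 - Δ_0) = -3
  2·σ_1 + 8·σ_2 + 2·σ_3 = 6(Δ_2 - Δ_1) = -42
  2·σ_2 + 8·σ_3 + 2·σ_4 = 6(Δ_3 - Δ_2) = 30
Clamped end conditions give two more equations: 2h_0·σ_0 + h_0·σ_1 = 6(Δ_0 - p'(1)) = -27 and h_3·σ_3 + 2h_3·σ_4 = 6(p'(9) - Δ_3) = 24.
Solving the tridiagonal system: σ_0 = -957/112, σ_1 = 201/56, σ_2 = -117/16, σ_3 = 261/56, σ_4 = 411/112.
On [7, 9], with p_3(t) = a_3 + b_3·(t - 7) + c_3·(t - 7)² + d_3·(t - 7)³: c_3 = σ_3/2 = 261/112, d_3 = (σ_4 - σ_3)/(6h_3) = -37/448, b_3 = Δ_3 - h_3(2σ_3 + σ_4)/6 = -597/112.

2.3304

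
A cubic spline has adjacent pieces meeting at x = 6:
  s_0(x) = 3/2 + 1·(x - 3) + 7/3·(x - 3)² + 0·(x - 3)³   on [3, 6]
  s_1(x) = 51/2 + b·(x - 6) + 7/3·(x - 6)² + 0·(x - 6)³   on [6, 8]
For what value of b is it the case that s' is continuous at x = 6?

s_0'(x) = 1 + 14/3·(x - 3) + 0·(x - 3)², so s_0'(6) = 15. On the right, s_1'(6) = b, so b = 15.

15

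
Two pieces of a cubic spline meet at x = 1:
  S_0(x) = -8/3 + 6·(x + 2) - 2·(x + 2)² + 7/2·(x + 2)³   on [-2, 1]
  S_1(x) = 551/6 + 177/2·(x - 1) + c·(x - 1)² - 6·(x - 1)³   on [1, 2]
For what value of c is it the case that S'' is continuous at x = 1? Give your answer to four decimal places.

S_0''(x) = -4 + 21·(x + 2), so S_0''(1) = 59. On the right, S_1''(1) = 2c, so c = 59/2.

29.5000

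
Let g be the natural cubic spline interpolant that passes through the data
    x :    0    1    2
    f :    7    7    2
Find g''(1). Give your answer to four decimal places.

Put M_i = g'' at the i-th knot. Here h = (1, 1) and Δ = (0, -5), so the interior equations h_(i-1)·M_(i-1) + 2(h_(i-1)+h_i)·M_i + h_i·M_(i+1) = 6(Δ_i − Δ_(i-1)) read
  1·M_0 + 4·M_1 + 1·M_2 = 6(Δ_1 - Δ_0) = -30
Natural end conditions: M_0 = M_2 = 0.
Hence M_0 = 0, M_1 = -15/2, M_2 = 0.

-7.5000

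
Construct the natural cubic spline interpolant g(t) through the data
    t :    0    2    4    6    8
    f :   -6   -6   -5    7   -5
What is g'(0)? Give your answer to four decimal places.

Let σ_i = g''(x_i). Step sizes h_i = 2, 2, 2, 2; slopes of the chords Δ_i = (y_(i+1) - y_i)/h_i = 0, 1/2, 6, -6.
  2·σ_0 + 8·σ_1 + 2·σ_2 = 6(Δ_1 - Δ_0) = 3
  2·σ_1 + 8·σ_2 + 2·σ_3 = 6(Δ_2 - Δ_1) = 33
  2·σ_2 + 8·σ_3 + 2·σ_4 = 6(Δ_3 - Δ_2) = -72
Natural end conditions: σ_0 = σ_4 = 0.
Forward elimination and back-substitution give σ_0 = 0, σ_1 = -159/112, σ_2 = 201/28, σ_3 = -1209/112, σ_4 = 0.
On [0, 2], g'(t) = b_0 + 2c_0·t + 3d_0·t² with b_0 = Δ_0 - h_0(2σ_0 + σ_1)/6 = 53/112, c_0 = σ_0/2 = 0, d_0 = (σ_1 - σ_0)/(6h_0) = -53/448. So g'(0) = 53/112.

0.4732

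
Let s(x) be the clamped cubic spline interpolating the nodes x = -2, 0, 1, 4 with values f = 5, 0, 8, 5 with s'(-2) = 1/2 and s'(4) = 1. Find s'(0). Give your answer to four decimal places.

Write M_i for s''(x_i). With h_i = 2, 1, 3 and divided differences Δ_i = -5/2, 8, -1, the continuity of s' gives the tridiagonal system
  2·M_0 + 6·M_1 + 1·M_2 = 6(Δ_1 - Δ_0) = 63
  1·M_1 + 8·M_2 + 3·M_3 = 6(Δ_2 - Δ_1) = -54
Clamped end conditions give two more equations: 2h_0·M_0 + h_0·M_1 = 6(Δ_0 - s'(-2)) = -18 and h_2·M_2 + 2h_2·M_3 = 6(s'(4) - Δ_2) = 12.
Hence M_0 = -541/42, M_1 = 352/21, M_2 = -248/21, M_3 = 166/21.
On [0, 1], s'(x) = b_1 + 2c_1·x + 3d_1·x² with b_1 = Δ_1 - h_1(2M_1 + M_2)/6 = 92/21, c_1 = M_1/2 = 176/21, d_1 = (M_2 - M_1)/(6h_1) = -100/21. So s'(0) = 92/21.

4.3810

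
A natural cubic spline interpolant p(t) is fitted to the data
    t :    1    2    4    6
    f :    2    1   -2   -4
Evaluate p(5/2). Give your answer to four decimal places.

0.3139

Put m_i = p'' at the i-th knot. Here h = (1, 2, 2) and Δ = (-1, -3/2, -1), so the interior equations h_(i-1)·m_(i-1) + 2(h_(i-1)+h_i)·m_i + h_i·m_(i+1) = 6(Δ_i − Δ_(i-1)) read
  1·m_0 + 6·m_1 + 2·m_2 = 6(Δ_1 - Δ_0) = -3
  2·m_1 + 8·m_2 + 2·m_3 = 6(Δ_2 - Δ_1) = 3
Natural end conditions: m_0 = m_3 = 0.
Solving the tridiagonal system: m_0 = 0, m_1 = -15/22, m_2 = 6/11, m_3 = 0.
On [2, 4], p(t) = 1 - 27/22·(t - 2) - 15/44·(t - 2)² + 9/88·(t - 2)³.
With (t - 2) = 1/2: p(5/2) = 221/704.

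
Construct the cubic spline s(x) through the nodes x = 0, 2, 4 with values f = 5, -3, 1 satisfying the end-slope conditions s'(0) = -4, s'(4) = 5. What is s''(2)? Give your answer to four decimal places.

4.5000

Put M_i = s'' at the i-th knot. Here h = (2, 2) and Δ = (-4, 2), so the interior equations h_(i-1)·M_(i-1) + 2(h_(i-1)+h_i)·M_i + h_i·M_(i+1) = 6(Δ_i − Δ_(i-1)) read
  2·M_0 + 8·M_1 + 2·M_2 = 6(Δ_1 - Δ_0) = 36
Clamped end conditions give two more equations: 2h_0·M_0 + h_0·M_1 = 6(Δ_0 - s'(0)) = 0 and h_1·M_1 + 2h_1·M_2 = 6(s'(4) - Δ_1) = 18.
Solving the tridiagonal system: M_0 = -9/4, M_1 = 9/2, M_2 = 9/4.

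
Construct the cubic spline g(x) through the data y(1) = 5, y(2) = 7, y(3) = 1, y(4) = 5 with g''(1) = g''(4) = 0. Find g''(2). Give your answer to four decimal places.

-16.8000

Write M_i for g''(x_i). With h_i = 1, 1, 1 and divided differences Δ_i = 2, -6, 4, the continuity of g' gives the tridiagonal system
  1·M_0 + 4·M_1 + 1·M_2 = 6(Δ_1 - Δ_0) = -48
  1·M_1 + 4·M_2 + 1·M_3 = 6(Δ_2 - Δ_1) = 60
Natural end conditions: M_0 = M_3 = 0.
Forward elimination and back-substitution give M_0 = 0, M_1 = -84/5, M_2 = 96/5, M_3 = 0.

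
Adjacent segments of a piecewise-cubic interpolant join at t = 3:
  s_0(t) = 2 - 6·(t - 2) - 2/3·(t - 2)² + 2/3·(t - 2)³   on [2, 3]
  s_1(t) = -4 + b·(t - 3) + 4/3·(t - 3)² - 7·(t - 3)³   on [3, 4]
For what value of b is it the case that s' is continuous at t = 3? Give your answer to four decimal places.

-5.3333

s_0'(t) = -6 - 4/3·(t - 2) + 2·(t - 2)², so s_0'(3) = -16/3. On the right, s_1'(3) = b, so b = -16/3.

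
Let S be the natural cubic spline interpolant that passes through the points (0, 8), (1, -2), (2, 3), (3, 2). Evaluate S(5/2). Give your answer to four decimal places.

3.4750

Write M_i for S''(x_i). With h_i = 1, 1, 1 and divided differences Δ_i = -10, 5, -1, the continuity of S' gives the tridiagonal system
  1·M_0 + 4·M_1 + 1·M_2 = 6(Δ_1 - Δ_0) = 90
  1·M_1 + 4·M_2 + 1·M_3 = 6(Δ_2 - Δ_1) = -36
Natural end conditions: M_0 = M_3 = 0.
Solving: M_0 = 0, M_1 = 132/5, M_2 = -78/5, M_3 = 0.
On [2, 3], S(x) = 3 + 21/5·(x - 2) - 39/5·(x - 2)² + 13/5·(x - 2)³.
With (x - 2) = 1/2: S(5/2) = 139/40.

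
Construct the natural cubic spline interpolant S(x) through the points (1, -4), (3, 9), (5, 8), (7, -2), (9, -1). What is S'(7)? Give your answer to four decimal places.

-2.8393

Let m_i = S''(x_i). Step sizes h_i = 2, 2, 2, 2; slopes of the chords Δ_i = (y_(i+1) - y_i)/h_i = 13/2, -1/2, -5, 1/2.
  2·m_0 + 8·m_1 + 2·m_2 = 6(Δ_1 - Δ_0) = -42
  2·m_1 + 8·m_2 + 2·m_3 = 6(Δ_2 - Δ_1) = -27
  2·m_2 + 8·m_3 + 2·m_4 = 6(Δ_3 - Δ_2) = 33
Natural end conditions: m_0 = m_4 = 0.
Hence m_0 = 0, m_1 = -489/112, m_2 = -99/28, m_3 = 561/112, m_4 = 0.
On [7, 9], S'(x) = b_3 + 2c_3·(x - 7) + 3d_3·(x - 7)² with b_3 = Δ_3 - h_3(2m_3 + m_4)/6 = -159/56, c_3 = m_3/2 = 561/224, d_3 = (m_4 - m_3)/(6h_3) = -187/448. So S'(7) = -159/56.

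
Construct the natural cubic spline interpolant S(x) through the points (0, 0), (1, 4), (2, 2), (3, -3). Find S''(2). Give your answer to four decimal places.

With m_i denoting the second derivative at x_i, h_i = 1, 1, 1, and Δ_i = (y_(i+1) − y_i)/h_i = 4, -2, -5:
  1·m_0 + 4·m_1 + 1·m_2 = 6(Δ_1 - Δ_0) = -36
  1·m_1 + 4·m_2 + 1·m_3 = 6(Δ_2 - Δ_1) = -18
Natural end conditions: m_0 = m_3 = 0.
Forward elimination and back-substitution give m_0 = 0, m_1 = -42/5, m_2 = -12/5, m_3 = 0.

-2.4000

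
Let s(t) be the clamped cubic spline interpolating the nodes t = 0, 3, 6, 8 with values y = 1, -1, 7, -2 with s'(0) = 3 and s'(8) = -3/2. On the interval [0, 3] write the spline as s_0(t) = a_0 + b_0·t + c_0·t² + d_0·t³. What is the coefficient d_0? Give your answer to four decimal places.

0.6277

Put M_i = s'' at the i-th knot. Here h = (3, 3, 2) and Δ = (-2/3, 8/3, -9/2), so the interior equations h_(i-1)·M_(i-1) + 2(h_(i-1)+h_i)·M_i + h_i·M_(i+1) = 6(Δ_i − Δ_(i-1)) read
  3·M_0 + 12·M_1 + 3·M_2 = 6(Δ_1 - Δ_0) = 20
  3·M_1 + 10·M_2 + 2·M_3 = 6(Δ_2 - Δ_1) = -43
Clamped end conditions give two more equations: 2h_0·M_0 + h_0·M_1 = 6(Δ_0 - s'(0)) = -22 and h_2·M_2 + 2h_2·M_3 = 6(s'(8) - Δ_2) = 18.
Solving the tridiagonal system: M_0 = -118/19, M_1 = 290/57, M_2 = -142/19, M_3 = 313/38.
On [0, 3], with s_0(t) = a_0 + b_0·t + c_0·t² + d_0·t³: c_0 = M_0/2 = -59/19, d_0 = (M_1 - M_0)/(6h_0) = 322/513, b_0 = Δ_0 - h_0(2M_0 + M_1)/6 = 3.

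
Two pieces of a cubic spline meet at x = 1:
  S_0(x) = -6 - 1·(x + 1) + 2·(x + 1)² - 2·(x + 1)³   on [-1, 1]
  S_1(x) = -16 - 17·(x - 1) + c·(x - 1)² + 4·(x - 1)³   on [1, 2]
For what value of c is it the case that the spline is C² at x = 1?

-10

S_0''(x) = 4 - 12·(x + 1), so S_0''(1) = -20. On the right, S_1''(1) = 2c, so c = -10.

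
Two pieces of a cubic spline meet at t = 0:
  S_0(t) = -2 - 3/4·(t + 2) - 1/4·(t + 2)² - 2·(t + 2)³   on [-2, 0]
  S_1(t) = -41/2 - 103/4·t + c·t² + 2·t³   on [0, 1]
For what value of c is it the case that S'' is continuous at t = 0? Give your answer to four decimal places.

S_0''(t) = -1/2 - 12·(t + 2), so S_0''(0) = -49/2. On the right, S_1''(0) = 2c, so c = -49/4.

-12.2500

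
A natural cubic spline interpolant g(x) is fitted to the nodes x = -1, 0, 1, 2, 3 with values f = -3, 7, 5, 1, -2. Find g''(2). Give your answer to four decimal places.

Write σ_i for g''(x_i). With h_i = 1, 1, 1, 1 and divided differences Δ_i = 10, -2, -4, -3, the continuity of g' gives the tridiagonal system
  1·σ_0 + 4·σ_1 + 1·σ_2 = 6(Δ_1 - Δ_0) = -72
  1·σ_1 + 4·σ_2 + 1·σ_3 = 6(Δ_2 - Δ_1) = -12
  1·σ_2 + 4·σ_3 + 1·σ_4 = 6(Δ_3 - Δ_2) = 6
Natural end conditions: σ_0 = σ_4 = 0.
Hence σ_0 = 0, σ_1 = -513/28, σ_2 = 9/7, σ_3 = 33/28, σ_4 = 0.

1.1786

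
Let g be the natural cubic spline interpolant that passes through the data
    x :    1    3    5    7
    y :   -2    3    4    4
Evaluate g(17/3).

4

With σ_i denoting the second derivative at x_i, h_i = 2, 2, 2, and Δ_i = (y_(i+1) − y_i)/h_i = 5/2, 1/2, 0:
  2·σ_0 + 8·σ_1 + 2·σ_2 = 6(Δ_1 - Δ_0) = -12
  2·σ_1 + 8·σ_2 + 2·σ_3 = 6(Δ_2 - Δ_1) = -3
Natural end conditions: σ_0 = σ_3 = 0.
Forward elimination and back-substitution give σ_0 = 0, σ_1 = -3/2, σ_2 = 0, σ_3 = 0.
On [5, 7], g(x) = 4 + 0·(x - 5) + 0·(x - 5)² + 0·(x - 5)³.
With (x - 5) = 2/3: g(17/3) = 4.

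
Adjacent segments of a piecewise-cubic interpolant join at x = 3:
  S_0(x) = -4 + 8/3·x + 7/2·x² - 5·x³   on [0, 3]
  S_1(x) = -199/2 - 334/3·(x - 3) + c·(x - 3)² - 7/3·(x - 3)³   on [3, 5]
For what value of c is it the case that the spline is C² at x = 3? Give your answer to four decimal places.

-41.5000

S_0''(x) = 7 - 30·x, so S_0''(3) = -83. On the right, S_1''(3) = 2c, so c = -83/2.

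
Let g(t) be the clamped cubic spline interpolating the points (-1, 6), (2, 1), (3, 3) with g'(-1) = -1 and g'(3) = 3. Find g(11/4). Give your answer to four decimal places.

2.2949

Let M_i = g''(x_i). Step sizes h_i = 3, 1; slopes of the chords Δ_i = (y_(i+1) - y_i)/h_i = -5/3, 2.
  3·M_0 + 8·M_1 + 1·M_2 = 6(Δ_1 - Δ_0) = 22
Clamped end conditions give two more equations: 2h_0·M_0 + h_0·M_1 = 6(Δ_0 - g'(-1)) = -4 and h_1·M_1 + 2h_1·M_2 = 6(g'(3) - Δ_1) = 6.
Hence M_0 = -29/12, M_1 = 7/2, M_2 = 5/4.
On [2, 3], g(t) = 1 + 5/8·(t - 2) + 7/4·(t - 2)² - 3/8·(t - 2)³.
With (t - 2) = 3/4: g(11/4) = 1175/512.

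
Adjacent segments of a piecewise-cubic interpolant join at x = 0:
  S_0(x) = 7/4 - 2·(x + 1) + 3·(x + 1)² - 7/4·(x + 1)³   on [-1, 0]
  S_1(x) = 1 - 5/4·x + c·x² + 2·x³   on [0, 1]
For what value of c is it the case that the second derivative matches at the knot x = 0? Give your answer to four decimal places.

-2.2500

S_0''(x) = 6 - 21/2·(x + 1), so S_0''(0) = -9/2. On the right, S_1''(0) = 2c, so c = -9/4.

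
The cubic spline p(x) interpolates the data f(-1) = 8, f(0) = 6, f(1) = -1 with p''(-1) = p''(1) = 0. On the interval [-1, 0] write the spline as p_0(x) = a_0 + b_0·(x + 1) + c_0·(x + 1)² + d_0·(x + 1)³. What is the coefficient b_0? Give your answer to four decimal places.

With m_i denoting the second derivative at x_i, h_i = 1, 1, and Δ_i = (y_(i+1) − y_i)/h_i = -2, -7:
  1·m_0 + 4·m_1 + 1·m_2 = 6(Δ_1 - Δ_0) = -30
Natural end conditions: m_0 = m_2 = 0.
Solving: m_0 = 0, m_1 = -15/2, m_2 = 0.
On [-1, 0], with p_0(x) = a_0 + b_0·(x + 1) + c_0·(x + 1)² + d_0·(x + 1)³: c_0 = m_0/2 = 0, d_0 = (m_1 - m_0)/(6h_0) = -5/4, b_0 = Δ_0 - h_0(2m_0 + m_1)/6 = -3/4.

-0.7500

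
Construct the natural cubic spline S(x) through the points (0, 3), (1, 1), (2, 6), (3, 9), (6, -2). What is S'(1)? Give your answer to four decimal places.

Let M_i = S''(x_i). Step sizes h_i = 1, 1, 1, 3; slopes of the chords Δ_i = (y_(i+1) - y_i)/h_i = -2, 5, 3, -11/3.
  1·M_0 + 4·M_1 + 1·M_2 = 6(Δ_1 - Δ_0) = 42
  1·M_1 + 4·M_2 + 1·M_3 = 6(Δ_2 - Δ_1) = -12
  1·M_2 + 8·M_3 + 3·M_4 = 6(Δ_3 - Δ_2) = -40
Natural end conditions: M_0 = M_4 = 0.
Solving: M_0 = 0, M_1 = 679/58, M_2 = -140/29, M_3 = -255/58, M_4 = 0.
On [1, 2], S'(x) = b_1 + 2c_1·(x - 1) + 3d_1·(x - 1)² with b_1 = Δ_1 - h_1(2M_1 + M_2)/6 = 331/174, c_1 = M_1/2 = 679/116, d_1 = (M_2 - M_1)/(6h_1) = -959/348. So S'(1) = 331/174.

1.9023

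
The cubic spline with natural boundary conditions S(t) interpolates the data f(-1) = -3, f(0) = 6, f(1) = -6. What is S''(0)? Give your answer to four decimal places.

Write M_i for S''(x_i). With h_i = 1, 1 and divided differences Δ_i = 9, -12, the continuity of S' gives the tridiagonal system
  1·M_0 + 4·M_1 + 1·M_2 = 6(Δ_1 - Δ_0) = -126
Natural end conditions: M_0 = M_2 = 0.
Hence M_0 = 0, M_1 = -63/2, M_2 = 0.

-31.5000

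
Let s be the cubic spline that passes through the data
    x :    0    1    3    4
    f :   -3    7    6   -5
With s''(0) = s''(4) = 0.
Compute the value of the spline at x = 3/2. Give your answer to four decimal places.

With σ_i denoting the second derivative at x_i, h_i = 1, 2, 1, and Δ_i = (y_(i+1) − y_i)/h_i = 10, -1/2, -11:
  1·σ_0 + 6·σ_1 + 2·σ_2 = 6(Δ_1 - Δ_0) = -63
  2·σ_1 + 6·σ_2 + 1·σ_3 = 6(Δ_2 - Δ_1) = -63
Natural end conditions: σ_0 = σ_3 = 0.
Forward elimination and back-substitution give σ_0 = 0, σ_1 = -63/8, σ_2 = -63/8, σ_3 = 0.
On [1, 3], s(x) = 7 + 59/8·(x - 1) - 63/16·(x - 1)² + 0·(x - 1)³.
With (x - 1) = 1/2: s(3/2) = 621/64.

9.7031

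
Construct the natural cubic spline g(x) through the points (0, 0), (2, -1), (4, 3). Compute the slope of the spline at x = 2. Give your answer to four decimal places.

0.7500

Let m_i = g''(x_i). Step sizes h_i = 2, 2; slopes of the chords Δ_i = (y_(i+1) - y_i)/h_i = -1/2, 2.
  2·m_0 + 8·m_1 + 2·m_2 = 6(Δ_1 - Δ_0) = 15
Natural end conditions: m_0 = m_2 = 0.
Solving the tridiagonal system: m_0 = 0, m_1 = 15/8, m_2 = 0.
On [2, 4], g'(x) = b_1 + 2c_1·(x - 2) + 3d_1·(x - 2)² with b_1 = Δ_1 - h_1(2m_1 + m_2)/6 = 3/4, c_1 = m_1/2 = 15/16, d_1 = (m_2 - m_1)/(6h_1) = -5/32. So g'(2) = 3/4.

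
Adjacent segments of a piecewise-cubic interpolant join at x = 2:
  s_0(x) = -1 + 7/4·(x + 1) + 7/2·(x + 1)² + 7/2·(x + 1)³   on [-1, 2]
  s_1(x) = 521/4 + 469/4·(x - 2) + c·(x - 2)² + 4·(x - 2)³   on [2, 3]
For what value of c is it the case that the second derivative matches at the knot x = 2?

s_0''(x) = 7 + 21·(x + 1), so s_0''(2) = 70. On the right, s_1''(2) = 2c, so c = 35.

35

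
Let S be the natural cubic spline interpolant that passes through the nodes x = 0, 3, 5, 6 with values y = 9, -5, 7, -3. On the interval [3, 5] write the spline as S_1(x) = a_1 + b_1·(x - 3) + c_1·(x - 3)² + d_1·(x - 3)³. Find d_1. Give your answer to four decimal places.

With M_i denoting the second derivative at x_i, h_i = 3, 2, 1, and Δ_i = (y_(i+1) − y_i)/h_i = -14/3, 6, -10:
  3·M_0 + 10·M_1 + 2·M_2 = 6(Δ_1 - Δ_0) = 64
  2·M_1 + 6·M_2 + 1·M_3 = 6(Δ_2 - Δ_1) = -96
Natural end conditions: M_0 = M_3 = 0.
Hence M_0 = 0, M_1 = 72/7, M_2 = -136/7, M_3 = 0.
On [3, 5], with S_1(x) = a_1 + b_1·(x - 3) + c_1·(x - 3)² + d_1·(x - 3)³: c_1 = M_1/2 = 36/7, d_1 = (M_2 - M_1)/(6h_1) = -52/21, b_1 = Δ_1 - h_1(2M_1 + M_2)/6 = 118/21.

-2.4762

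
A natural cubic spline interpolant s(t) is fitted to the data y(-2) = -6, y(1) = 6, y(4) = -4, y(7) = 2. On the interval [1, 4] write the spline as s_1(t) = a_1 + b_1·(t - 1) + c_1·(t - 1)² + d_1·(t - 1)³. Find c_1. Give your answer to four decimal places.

Write M_i for s''(x_i). With h_i = 3, 3, 3 and divided differences Δ_i = 4, -10/3, 2, the continuity of s' gives the tridiagonal system
  3·M_0 + 12·M_1 + 3·M_2 = 6(Δ_1 - Δ_0) = -44
  3·M_1 + 12·M_2 + 3·M_3 = 6(Δ_2 - Δ_1) = 32
Natural end conditions: M_0 = M_3 = 0.
Forward elimination and back-substitution give M_0 = 0, M_1 = -208/45, M_2 = 172/45, M_3 = 0.
On [1, 4], with s_1(t) = a_1 + b_1·(t - 1) + c_1·(t - 1)² + d_1·(t - 1)³: c_1 = M_1/2 = -104/45, d_1 = (M_2 - M_1)/(6h_1) = 38/81, b_1 = Δ_1 - h_1(2M_1 + M_2)/6 = -28/45.

-2.3111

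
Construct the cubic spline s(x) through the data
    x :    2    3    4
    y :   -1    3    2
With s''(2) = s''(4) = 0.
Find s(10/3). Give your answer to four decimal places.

Write m_i for s''(x_i). With h_i = 1, 1 and divided differences Δ_i = 4, -1, the continuity of s' gives the tridiagonal system
  1·m_0 + 4·m_1 + 1·m_2 = 6(Δ_1 - Δ_0) = -30
Natural end conditions: m_0 = m_2 = 0.
Forward elimination and back-substitution give m_0 = 0, m_1 = -15/2, m_2 = 0.
On [3, 4], s(x) = 3 + 3/2·(x - 3) - 15/4·(x - 3)² + 5/4·(x - 3)³.
With (x - 3) = 1/3: s(10/3) = 169/54.

3.1296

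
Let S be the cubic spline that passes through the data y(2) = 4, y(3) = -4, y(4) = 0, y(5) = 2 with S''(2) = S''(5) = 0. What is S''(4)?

Write M_i for S''(x_i). With h_i = 1, 1, 1 and divided differences Δ_i = -8, 4, 2, the continuity of S' gives the tridiagonal system
  1·M_0 + 4·M_1 + 1·M_2 = 6(Δ_1 - Δ_0) = 72
  1·M_1 + 4·M_2 + 1·M_3 = 6(Δ_2 - Δ_1) = -12
Natural end conditions: M_0 = M_3 = 0.
Forward elimination and back-substitution give M_0 = 0, M_1 = 20, M_2 = -8, M_3 = 0.

-8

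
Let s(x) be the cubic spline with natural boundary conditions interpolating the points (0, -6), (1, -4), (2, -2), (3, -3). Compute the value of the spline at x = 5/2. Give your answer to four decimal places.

With σ_i denoting the second derivative at x_i, h_i = 1, 1, 1, and Δ_i = (y_(i+1) − y_i)/h_i = 2, 2, -1:
  1·σ_0 + 4·σ_1 + 1·σ_2 = 6(Δ_1 - Δ_0) = 0
  1·σ_1 + 4·σ_2 + 1·σ_3 = 6(Δ_2 - Δ_1) = -18
Natural end conditions: σ_0 = σ_3 = 0.
Hence σ_0 = 0, σ_1 = 6/5, σ_2 = -24/5, σ_3 = 0.
On [2, 3], s(x) = -2 + 3/5·(x - 2) - 12/5·(x - 2)² + 4/5·(x - 2)³.
With (x - 2) = 1/2: s(5/2) = -11/5.

-2.2000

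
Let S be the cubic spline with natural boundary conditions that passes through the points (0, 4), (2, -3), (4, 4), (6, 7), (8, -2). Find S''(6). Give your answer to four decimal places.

Let σ_i = S''(x_i). Step sizes h_i = 2, 2, 2, 2; slopes of the chords Δ_i = (y_(i+1) - y_i)/h_i = -7/2, 7/2, 3/2, -9/2.
  2·σ_0 + 8·σ_1 + 2·σ_2 = 6(Δ_1 - Δ_0) = 42
  2·σ_1 + 8·σ_2 + 2·σ_3 = 6(Δ_2 - Δ_1) = -12
  2·σ_2 + 8·σ_3 + 2·σ_4 = 6(Δ_3 - Δ_2) = -36
Natural end conditions: σ_0 = σ_4 = 0.
Solving: σ_0 = 0, σ_1 = 321/56, σ_2 = -27/14, σ_3 = -225/56, σ_4 = 0.

-4.0179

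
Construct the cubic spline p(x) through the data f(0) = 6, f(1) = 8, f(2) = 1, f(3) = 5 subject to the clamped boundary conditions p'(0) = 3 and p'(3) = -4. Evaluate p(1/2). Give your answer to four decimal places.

Let σ_i = p''(x_i). Step sizes h_i = 1, 1, 1; slopes of the chords Δ_i = (y_(i+1) - y_i)/h_i = 2, -7, 4.
  1·σ_0 + 4·σ_1 + 1·σ_2 = 6(Δ_1 - Δ_0) = -54
  1·σ_1 + 4·σ_2 + 1·σ_3 = 6(Δ_2 - Δ_1) = 66
Clamped end conditions give two more equations: 2h_0·σ_0 + h_0·σ_1 = 6(Δ_0 - p'(0)) = -6 and h_2·σ_2 + 2h_2·σ_3 = 6(p'(3) - Δ_2) = -48.
Solving: σ_0 = 134/15, σ_1 = -358/15, σ_2 = 488/15, σ_3 = -604/15.
On [0, 1], p(x) = 6 + 3·x + 67/15·x² - 82/15·x³.
With x = 1/2: p(1/2) = 119/15.

7.9333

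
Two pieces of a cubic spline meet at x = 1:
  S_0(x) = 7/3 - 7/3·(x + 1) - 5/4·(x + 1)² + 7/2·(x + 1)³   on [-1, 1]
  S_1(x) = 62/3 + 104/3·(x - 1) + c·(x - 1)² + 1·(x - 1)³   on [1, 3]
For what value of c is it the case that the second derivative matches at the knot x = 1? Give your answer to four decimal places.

S_0''(x) = -5/2 + 21·(x + 1), so S_0''(1) = 79/2. On the right, S_1''(1) = 2c, so c = 79/4.

19.7500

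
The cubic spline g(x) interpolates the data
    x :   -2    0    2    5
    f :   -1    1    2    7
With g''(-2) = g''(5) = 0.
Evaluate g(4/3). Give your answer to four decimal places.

1.5796

Put M_i = g'' at the i-th knot. Here h = (2, 2, 3) and Δ = (1, 1/2, 5/3), so the interior equations h_(i-1)·M_(i-1) + 2(h_(i-1)+h_i)·M_i + h_i·M_(i+1) = 6(Δ_i − Δ_(i-1)) read
  2·M_0 + 8·M_1 + 2·M_2 = 6(Δ_1 - Δ_0) = -3
  2·M_1 + 10·M_2 + 3·M_3 = 6(Δ_2 - Δ_1) = 7
Natural end conditions: M_0 = M_3 = 0.
Solving: M_0 = 0, M_1 = -11/19, M_2 = 31/38, M_3 = 0.
On [0, 2], g(x) = 1 + 35/57·x - 11/38·x² + 53/456·x³.
With x = 4/3: g(4/3) = 2431/1539.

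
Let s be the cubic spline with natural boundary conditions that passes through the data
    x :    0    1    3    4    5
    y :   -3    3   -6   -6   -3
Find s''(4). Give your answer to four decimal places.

2.3607

With M_i denoting the second derivative at x_i, h_i = 1, 2, 1, 1, and Δ_i = (y_(i+1) − y_i)/h_i = 6, -9/2, 0, 3:
  1·M_0 + 6·M_1 + 2·M_2 = 6(Δ_1 - Δ_0) = -63
  2·M_1 + 6·M_2 + 1·M_3 = 6(Δ_2 - Δ_1) = 27
  1·M_2 + 4·M_3 + 1·M_4 = 6(Δ_3 - Δ_2) = 18
Natural end conditions: M_0 = M_4 = 0.
Forward elimination and back-substitution give M_0 = 0, M_1 = -1629/122, M_2 = 522/61, M_3 = 144/61, M_4 = 0.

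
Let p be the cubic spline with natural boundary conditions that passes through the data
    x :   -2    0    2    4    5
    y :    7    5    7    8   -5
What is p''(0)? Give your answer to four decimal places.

Put M_i = p'' at the i-th knot. Here h = (2, 2, 2, 1) and Δ = (-1, 1, 1/2, -13), so the interior equations h_(i-1)·M_(i-1) + 2(h_(i-1)+h_i)·M_i + h_i·M_(i+1) = 6(Δ_i − Δ_(i-1)) read
  2·M_0 + 8·M_1 + 2·M_2 = 6(Δ_1 - Δ_0) = 12
  2·M_1 + 8·M_2 + 2·M_3 = 6(Δ_2 - Δ_1) = -3
  2·M_2 + 6·M_3 + 1·M_4 = 6(Δ_3 - Δ_2) = -81
Natural end conditions: M_0 = M_4 = 0.
Hence M_0 = 0, M_1 = 30/41, M_2 = 126/41, M_3 = -1191/82, M_4 = 0.

0.7317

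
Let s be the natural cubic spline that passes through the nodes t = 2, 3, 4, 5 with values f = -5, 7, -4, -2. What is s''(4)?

30

Write σ_i for s''(x_i). With h_i = 1, 1, 1 and divided differences Δ_i = 12, -11, 2, the continuity of s' gives the tridiagonal system
  1·σ_0 + 4·σ_1 + 1·σ_2 = 6(Δ_1 - Δ_0) = -138
  1·σ_1 + 4·σ_2 + 1·σ_3 = 6(Δ_2 - Δ_1) = 78
Natural end conditions: σ_0 = σ_3 = 0.
Forward elimination and back-substitution give σ_0 = 0, σ_1 = -42, σ_2 = 30, σ_3 = 0.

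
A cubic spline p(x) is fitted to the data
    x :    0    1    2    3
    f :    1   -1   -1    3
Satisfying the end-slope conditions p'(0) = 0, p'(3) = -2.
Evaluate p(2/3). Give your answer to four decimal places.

With M_i denoting the second derivative at x_i, h_i = 1, 1, 1, and Δ_i = (y_(i+1) − y_i)/h_i = -2, 0, 4:
  1·M_0 + 4·M_1 + 1·M_2 = 6(Δ_1 - Δ_0) = 12
  1·M_1 + 4·M_2 + 1·M_3 = 6(Δ_2 - Δ_1) = 24
Clamped end conditions give two more equations: 2h_0·M_0 + h_0·M_1 = 6(Δ_0 - p'(0)) = -12 and h_2·M_2 + 2h_2·M_3 = 6(p'(3) - Δ_2) = -36.
Hence M_0 = -104/15, M_1 = 28/15, M_2 = 172/15, M_3 = -356/15.
On [0, 1], p(x) = 1 + 0·x - 52/15·x² + 22/15·x³.
With x = 2/3: p(2/3) = -43/405.

-0.1062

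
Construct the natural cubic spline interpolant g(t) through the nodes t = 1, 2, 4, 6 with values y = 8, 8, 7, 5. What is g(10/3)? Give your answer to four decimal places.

With M_i denoting the second derivative at x_i, h_i = 1, 2, 2, and Δ_i = (y_(i+1) − y_i)/h_i = 0, -1/2, -1:
  1·M_0 + 6·M_1 + 2·M_2 = 6(Δ_1 - Δ_0) = -3
  2·M_1 + 8·M_2 + 2·M_3 = 6(Δ_2 - Δ_1) = -3
Natural end conditions: M_0 = M_3 = 0.
Solving the tridiagonal system: M_0 = 0, M_1 = -9/22, M_2 = -3/11, M_3 = 0.
On [2, 4], g(t) = 8 - 3/22·(t - 2) - 9/44·(t - 2)² + 1/88·(t - 2)³.
With (t - 2) = 4/3: g(10/3) = 202/27.

7.4815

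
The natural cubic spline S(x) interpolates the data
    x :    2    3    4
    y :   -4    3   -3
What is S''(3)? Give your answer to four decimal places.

Put M_i = S'' at the i-th knot. Here h = (1, 1) and Δ = (7, -6), so the interior equations h_(i-1)·M_(i-1) + 2(h_(i-1)+h_i)·M_i + h_i·M_(i+1) = 6(Δ_i − Δ_(i-1)) read
  1·M_0 + 4·M_1 + 1·M_2 = 6(Δ_1 - Δ_0) = -78
Natural end conditions: M_0 = M_2 = 0.
Forward elimination and back-substitution give M_0 = 0, M_1 = -39/2, M_2 = 0.

-19.5000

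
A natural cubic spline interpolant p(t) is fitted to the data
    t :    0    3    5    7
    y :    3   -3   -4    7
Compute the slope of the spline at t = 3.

-2

With σ_i denoting the second derivative at x_i, h_i = 3, 2, 2, and Δ_i = (y_(i+1) − y_i)/h_i = -2, -1/2, 11/2:
  3·σ_0 + 10·σ_1 + 2·σ_2 = 6(Δ_1 - Δ_0) = 9
  2·σ_1 + 8·σ_2 + 2·σ_3 = 6(Δ_2 - Δ_1) = 36
Natural end conditions: σ_0 = σ_3 = 0.
Forward elimination and back-substitution give σ_0 = 0, σ_1 = 0, σ_2 = 9/2, σ_3 = 0.
On [3, 5], p'(t) = b_1 + 2c_1·(t - 3) + 3d_1·(t - 3)² with b_1 = Δ_1 - h_1(2σ_1 + σ_2)/6 = -2, c_1 = σ_1/2 = 0, d_1 = (σ_2 - σ_1)/(6h_1) = 3/8. So p'(3) = -2.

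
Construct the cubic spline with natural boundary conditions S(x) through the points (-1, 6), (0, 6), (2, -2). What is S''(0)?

Put M_i = S'' at the i-th knot. Here h = (1, 2) and Δ = (0, -4), so the interior equations h_(i-1)·M_(i-1) + 2(h_(i-1)+h_i)·M_i + h_i·M_(i+1) = 6(Δ_i − Δ_(i-1)) read
  1·M_0 + 6·M_1 + 2·M_2 = 6(Δ_1 - Δ_0) = -24
Natural end conditions: M_0 = M_2 = 0.
Solving the tridiagonal system: M_0 = 0, M_1 = -4, M_2 = 0.

-4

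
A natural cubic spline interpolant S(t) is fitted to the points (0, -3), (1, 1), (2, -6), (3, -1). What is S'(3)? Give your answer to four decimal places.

8.9333

Put M_i = S'' at the i-th knot. Here h = (1, 1, 1) and Δ = (4, -7, 5), so the interior equations h_(i-1)·M_(i-1) + 2(h_(i-1)+h_i)·M_i + h_i·M_(i+1) = 6(Δ_i − Δ_(i-1)) read
  1·M_0 + 4·M_1 + 1·M_2 = 6(Δ_1 - Δ_0) = -66
  1·M_1 + 4·M_2 + 1·M_3 = 6(Δ_2 - Δ_1) = 72
Natural end conditions: M_0 = M_3 = 0.
Solving: M_0 = 0, M_1 = -112/5, M_2 = 118/5, M_3 = 0.
On [2, 3], S'(t) = b_2 + 2c_2·(t - 2) + 3d_2·(t - 2)² with b_2 = Δ_2 - h_2(2M_2 + M_3)/6 = -43/15, c_2 = M_2/2 = 59/5, d_2 = (M_3 - M_2)/(6h_2) = -59/15. So S'(3) = 134/15.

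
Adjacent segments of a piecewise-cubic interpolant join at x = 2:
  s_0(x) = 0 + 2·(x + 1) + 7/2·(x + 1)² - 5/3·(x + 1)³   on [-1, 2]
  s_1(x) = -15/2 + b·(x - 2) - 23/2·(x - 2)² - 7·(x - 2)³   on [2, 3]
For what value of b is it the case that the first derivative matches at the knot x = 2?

-22

s_0'(x) = 2 + 7·(x + 1) - 5·(x + 1)², so s_0'(2) = -22. On the right, s_1'(2) = b, so b = -22.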